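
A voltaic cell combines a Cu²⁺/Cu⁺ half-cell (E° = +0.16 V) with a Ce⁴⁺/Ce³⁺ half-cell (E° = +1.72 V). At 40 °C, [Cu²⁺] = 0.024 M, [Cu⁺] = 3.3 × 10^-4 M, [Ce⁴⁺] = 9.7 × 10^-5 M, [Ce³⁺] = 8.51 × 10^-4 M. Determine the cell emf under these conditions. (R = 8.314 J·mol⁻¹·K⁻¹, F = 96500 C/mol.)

1.39 V

The Ce⁴⁺/Ce³⁺ couple has the higher reduction potential and acts as the cathode, so E°_cell = +1.72 − (+0.16) = 1.56 V.
Balancing electrons gives n = 1; the reaction quotient is Q = [Cu²⁺]·[Ce³⁺]/([Cu⁺]·[Ce⁴⁺]) = 638.
E = E° − (RT/nF) ln Q = 1.56 − (8.314×313)/(1×96500) × (6.458) = 1.560 − 0.174 = 1.386 V.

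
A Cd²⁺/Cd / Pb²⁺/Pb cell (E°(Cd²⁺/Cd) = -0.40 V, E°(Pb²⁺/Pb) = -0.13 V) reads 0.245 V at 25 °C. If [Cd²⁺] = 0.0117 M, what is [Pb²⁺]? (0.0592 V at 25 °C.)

From the Nernst equation, log Q = n(E° − E)/0.0592 = 2(0.27 − 0.245)/0.0592 = 0.845, so Q = 6.99.
With Q = [Cd²⁺]/[Pb²⁺] and the known concentrations, [Pb²⁺] in the denominator gives [Pb²⁺] = 0.0017 M.

0.0017 M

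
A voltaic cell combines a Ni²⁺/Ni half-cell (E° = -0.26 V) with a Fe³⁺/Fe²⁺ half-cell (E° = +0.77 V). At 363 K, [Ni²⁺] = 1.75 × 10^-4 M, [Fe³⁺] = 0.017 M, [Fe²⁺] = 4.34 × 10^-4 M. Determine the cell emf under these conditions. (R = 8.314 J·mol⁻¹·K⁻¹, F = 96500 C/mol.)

1.28 V

The Fe³⁺/Fe²⁺ couple has the higher reduction potential and acts as the cathode, so E°_cell = +0.77 − (-0.26) = 1.03 V.
Balancing electrons gives n = 2; the reaction quotient is Q = [Ni²⁺]·[Fe²⁺]^2/[Fe³⁺]^2 = 1.14 × 10^-7.
E = E° − (RT/nF) ln Q = 1.03 − (8.314×363)/(2×96500) × (-15.987) = 1.030 + 0.250 = 1.280 V.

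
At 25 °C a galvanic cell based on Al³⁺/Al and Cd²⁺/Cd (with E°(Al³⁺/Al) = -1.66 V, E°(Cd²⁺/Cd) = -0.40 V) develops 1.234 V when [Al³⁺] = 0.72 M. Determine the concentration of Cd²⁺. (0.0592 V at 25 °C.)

From the Nernst equation, log Q = n(E° − E)/0.0592 = 6(1.26 − 1.234)/0.0592 = 2.635, so Q = 432.
With Q = [Al³⁺]^2/[Cd²⁺]^3 and the known concentrations, [Cd²⁺]^3 in the denominator gives [Cd²⁺] = 0.11 M.

0.11 M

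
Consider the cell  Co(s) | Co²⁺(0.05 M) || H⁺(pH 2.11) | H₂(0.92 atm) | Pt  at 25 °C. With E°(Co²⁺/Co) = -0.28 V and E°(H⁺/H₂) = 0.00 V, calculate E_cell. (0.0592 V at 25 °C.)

The hydrogen couple is the cathode, so E°_cell = 0.28 V; n = 2.
[H⁺] = 10^(−2.11) = 0.0078 M, and Q = [Co²⁺]·P(H₂) / [H⁺]^2 = 763.
E = E° − (0.0592/2) log Q = 0.28 − (0.0592/2)(2.883) = 0.195 V.

0.19 V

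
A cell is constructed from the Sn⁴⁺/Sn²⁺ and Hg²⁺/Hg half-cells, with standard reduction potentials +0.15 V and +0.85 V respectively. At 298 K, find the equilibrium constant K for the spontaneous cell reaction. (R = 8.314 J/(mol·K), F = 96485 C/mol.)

4.8 × 10^23

E°_cell = +0.85 − (+0.15) = 0.70 V, with n = 2 electrons transferred.
At equilibrium E = 0, so the Nernst equation gives ln K = nFE°/RT = (2)(96485)(0.70)/((8.314)(298)) = 54.52.
K = e^54.52 = 4.8 × 10^23.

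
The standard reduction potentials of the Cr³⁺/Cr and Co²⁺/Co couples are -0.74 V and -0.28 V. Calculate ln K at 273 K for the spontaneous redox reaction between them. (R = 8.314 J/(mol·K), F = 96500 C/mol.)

ln K = 117.3

E°_cell = -0.28 − (-0.74) = 0.46 V, with n = 6 electrons transferred.
At equilibrium E = 0, so the Nernst equation gives ln K = nFE°/RT = (6)(96500)(0.46)/((8.314)(273)) = 117.34.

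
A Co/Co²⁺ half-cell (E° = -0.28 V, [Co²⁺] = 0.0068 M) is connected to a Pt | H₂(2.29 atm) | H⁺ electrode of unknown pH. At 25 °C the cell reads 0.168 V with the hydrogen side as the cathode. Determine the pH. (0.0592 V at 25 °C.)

E°_cell = 0.28 V and n = 2.
log Q = n(E° − E)/0.0592 = 2×(0.28 − 0.168)/0.0592 = 3.784.
With Q = [Co²⁺]·P(H₂) / [H⁺]^2, solving for [H⁺] gives log[H⁺] = -2.796, so pH = 2.80.

pH = 2.80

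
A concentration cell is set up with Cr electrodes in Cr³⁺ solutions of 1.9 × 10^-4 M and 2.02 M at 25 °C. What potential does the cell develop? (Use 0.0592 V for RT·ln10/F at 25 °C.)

0.079 V

Both half-cells are Cr³⁺/Cr, so E°_cell = 0. The concentrated side is the cathode; the cell reaction moves Cr³⁺ from high to low concentration with n = 3.
Q = [Cr³⁺]_dilute/[Cr³⁺]_conc = 1.9 × 10^-4/2.02 = 9.41 × 10^-5.
E = 0 − (0.0592/3) log Q = −(0.0592/3)(-4.027) = 0.0795 V.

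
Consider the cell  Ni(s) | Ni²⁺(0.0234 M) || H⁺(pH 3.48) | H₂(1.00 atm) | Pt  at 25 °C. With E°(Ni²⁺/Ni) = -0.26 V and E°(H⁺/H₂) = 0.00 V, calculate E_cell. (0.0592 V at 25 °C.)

The hydrogen couple is the cathode, so E°_cell = 0.26 V; n = 2.
[H⁺] = 10^(−3.48) = 3.3 × 10^-4 M, and Q = [Ni²⁺]·P(H₂) / [H⁺]^2 = 2.13 × 10^5.
E = E° − (0.0592/2) log Q = 0.26 − (0.0592/2)(5.329) = 0.102 V.

0.10 V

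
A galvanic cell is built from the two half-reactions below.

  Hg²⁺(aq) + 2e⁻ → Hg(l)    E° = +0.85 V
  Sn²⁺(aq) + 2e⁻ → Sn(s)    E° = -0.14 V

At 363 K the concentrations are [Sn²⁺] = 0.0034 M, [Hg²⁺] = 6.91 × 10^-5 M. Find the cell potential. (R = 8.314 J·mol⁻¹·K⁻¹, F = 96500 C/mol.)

The Hg²⁺/Hg couple has the higher reduction potential and acts as the cathode, so E°_cell = +0.85 − (-0.14) = 0.99 V.
Balancing electrons gives n = 2; the reaction quotient is Q = [Sn²⁺]/[Hg²⁺] = 49.2.
E = E° − (RT/nF) ln Q = 0.99 − (8.314×363)/(2×96500) × (3.896) = 0.990 − 0.061 = 0.929 V.

0.929 V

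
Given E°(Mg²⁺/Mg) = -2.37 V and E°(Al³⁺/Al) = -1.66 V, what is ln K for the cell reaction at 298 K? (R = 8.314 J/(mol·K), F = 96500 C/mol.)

E°_cell = -1.66 − (-2.37) = 0.71 V, with n = 6 electrons transferred.
At equilibrium E = 0, so the Nernst equation gives ln K = nFE°/RT = (6)(96500)(0.71)/((8.314)(298)) = 165.92.

ln K = 165.9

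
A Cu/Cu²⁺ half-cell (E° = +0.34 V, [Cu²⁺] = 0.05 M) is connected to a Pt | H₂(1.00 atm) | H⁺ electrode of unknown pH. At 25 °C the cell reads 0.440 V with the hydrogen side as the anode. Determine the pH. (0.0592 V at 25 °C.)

E°_cell = 0.34 V and n = 2.
log Q = n(E° − E)/0.0592 = 2×(0.34 − 0.440)/0.0592 = -3.378.
With Q = [H⁺]^2 / ([Cu²⁺]·P(H₂)), solving for [H⁺] gives log[H⁺] = -2.340, so pH = 2.34.

pH = 2.34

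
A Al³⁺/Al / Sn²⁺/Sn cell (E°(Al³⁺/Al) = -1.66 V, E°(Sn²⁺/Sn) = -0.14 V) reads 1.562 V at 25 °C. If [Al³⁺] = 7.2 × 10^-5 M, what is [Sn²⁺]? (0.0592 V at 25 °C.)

0.045 M

From the Nernst equation, log Q = n(E° − E)/0.0592 = 6(1.52 − 1.562)/0.0592 = -4.257, so Q = 5.54 × 10^-5.
With Q = [Al³⁺]^2/[Sn²⁺]^3 and the known concentrations, [Sn²⁺]^3 in the denominator gives [Sn²⁺] = 0.045 M.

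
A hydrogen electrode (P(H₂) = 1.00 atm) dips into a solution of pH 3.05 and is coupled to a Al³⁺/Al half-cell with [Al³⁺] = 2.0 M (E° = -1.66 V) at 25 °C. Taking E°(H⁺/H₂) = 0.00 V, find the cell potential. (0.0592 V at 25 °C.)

The hydrogen couple is the cathode, so E°_cell = 1.66 V; n = 6.
[H⁺] = 10^(−3.05) = 8.9 × 10^-4 M, and Q = [Al³⁺]^2·P(H₂)^3 / [H⁺]^6 = 7.98 × 10^18.
E = E° − (0.0592/6) log Q = 1.66 − (0.0592/6)(18.902) = 1.474 V.

1.47 V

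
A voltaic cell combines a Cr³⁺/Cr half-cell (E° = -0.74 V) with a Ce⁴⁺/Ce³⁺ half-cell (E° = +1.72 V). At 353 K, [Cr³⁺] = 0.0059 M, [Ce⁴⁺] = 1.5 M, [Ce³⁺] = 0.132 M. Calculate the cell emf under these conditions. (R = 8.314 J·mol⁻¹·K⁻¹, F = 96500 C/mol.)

The Ce⁴⁺/Ce³⁺ couple has the higher reduction potential and acts as the cathode, so E°_cell = +1.72 − (-0.74) = 2.46 V.
Balancing electrons gives n = 3; the reaction quotient is Q = [Cr³⁺]·[Ce³⁺]^3/[Ce⁴⁺]^3 = 4.02 × 10^-6.
E = E° − (RT/nF) ln Q = 2.46 − (8.314×353)/(3×96500) × (-12.424) = 2.460 + 0.126 = 2.586 V.

2.59 V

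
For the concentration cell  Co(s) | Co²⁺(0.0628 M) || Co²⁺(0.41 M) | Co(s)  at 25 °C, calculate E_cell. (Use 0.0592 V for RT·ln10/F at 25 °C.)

0.024 V

Both half-cells are Co²⁺/Co, so E°_cell = 0. The concentrated side is the cathode; the cell reaction moves Co²⁺ from high to low concentration with n = 2.
Q = [Co²⁺]_dilute/[Co²⁺]_conc = 0.0628/0.41 = 0.153.
E = 0 − (0.0592/2) log Q = −(0.0592/2)(-0.815) = 0.0241 V.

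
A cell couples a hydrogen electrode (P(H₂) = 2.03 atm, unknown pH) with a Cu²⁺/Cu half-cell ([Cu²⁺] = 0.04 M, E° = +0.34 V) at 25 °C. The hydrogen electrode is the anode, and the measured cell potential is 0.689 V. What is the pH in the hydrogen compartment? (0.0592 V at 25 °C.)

E°_cell = 0.34 V and n = 2.
log Q = n(E° − E)/0.0592 = 2×(0.34 − 0.689)/0.0592 = -11.791.
With Q = [H⁺]^2 / ([Cu²⁺]·P(H₂)), solving for [H⁺] gives log[H⁺] = -6.440, so pH = 6.44.

pH = 6.44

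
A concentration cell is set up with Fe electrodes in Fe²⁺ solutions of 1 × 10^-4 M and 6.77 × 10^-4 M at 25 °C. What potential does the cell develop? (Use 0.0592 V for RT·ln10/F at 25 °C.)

Both half-cells are Fe²⁺/Fe, so E°_cell = 0. The concentrated side is the cathode; the cell reaction moves Fe²⁺ from high to low concentration with n = 2.
Q = [Fe²⁺]_dilute/[Fe²⁺]_conc = 1 × 10^-4/6.77 × 10^-4 = 0.148.
E = 0 − (0.0592/2) log Q = −(0.0592/2)(-0.831) = 0.0246 V.

0.025 V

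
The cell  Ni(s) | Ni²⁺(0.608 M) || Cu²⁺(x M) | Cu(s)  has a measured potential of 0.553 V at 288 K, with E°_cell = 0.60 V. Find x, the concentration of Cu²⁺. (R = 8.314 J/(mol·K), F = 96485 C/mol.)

From the Nernst equation, ln Q = nF(E° − E)/RT = 2×96485×(0.60 − 0.553)/(8.314×288) = 3.788, so Q = 44.2.
With Q = [Ni²⁺]/[Cu²⁺] and the known concentrations, [Cu²⁺] in the denominator gives [Cu²⁺] = 0.014 M.

0.014 M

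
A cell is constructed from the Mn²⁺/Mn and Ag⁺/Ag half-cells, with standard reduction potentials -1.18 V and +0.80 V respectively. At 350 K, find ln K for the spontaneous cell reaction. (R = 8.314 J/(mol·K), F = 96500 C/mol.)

E°_cell = +0.80 − (-1.18) = 1.98 V, with n = 2 electrons transferred.
At equilibrium E = 0, so the Nernst equation gives ln K = nFE°/RT = (2)(96500)(1.98)/((8.314)(350)) = 131.32.

ln K = 131.3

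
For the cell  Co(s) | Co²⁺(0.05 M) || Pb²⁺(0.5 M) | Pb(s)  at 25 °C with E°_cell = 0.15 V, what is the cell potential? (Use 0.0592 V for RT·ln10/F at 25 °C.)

0.180 V

Balancing electrons gives n = 2; the reaction quotient is Q = [Co²⁺]/[Pb²⁺] = 0.100.
At 25 °C, E = E° − (0.0592/n) log Q = 0.15 − (0.0592/2)(-1.000) = 0.150 + 0.030 = 0.180 V.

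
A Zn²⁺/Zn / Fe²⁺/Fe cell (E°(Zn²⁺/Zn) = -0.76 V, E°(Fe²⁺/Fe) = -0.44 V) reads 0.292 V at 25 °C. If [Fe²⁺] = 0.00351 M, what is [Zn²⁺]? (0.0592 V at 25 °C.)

0.031 M

From the Nernst equation, log Q = n(E° − E)/0.0592 = 2(0.32 − 0.292)/0.0592 = 0.946, so Q = 8.83.
With Q = [Zn²⁺]/[Fe²⁺] and the known concentrations, [Zn²⁺] in the numerator gives [Zn²⁺] = 0.031 M.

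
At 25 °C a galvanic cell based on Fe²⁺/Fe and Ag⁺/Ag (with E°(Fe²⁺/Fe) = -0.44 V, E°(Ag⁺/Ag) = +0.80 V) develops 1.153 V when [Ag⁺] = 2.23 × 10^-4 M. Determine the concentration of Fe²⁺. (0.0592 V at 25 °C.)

From the Nernst equation, log Q = n(E° − E)/0.0592 = 2(1.24 − 1.153)/0.0592 = 2.939, so Q = 869.
With Q = [Fe²⁺]/[Ag⁺]^2 and the known concentrations, [Fe²⁺] in the numerator gives [Fe²⁺] = 4.3 × 10^-5 M.

4.3 × 10^-5 M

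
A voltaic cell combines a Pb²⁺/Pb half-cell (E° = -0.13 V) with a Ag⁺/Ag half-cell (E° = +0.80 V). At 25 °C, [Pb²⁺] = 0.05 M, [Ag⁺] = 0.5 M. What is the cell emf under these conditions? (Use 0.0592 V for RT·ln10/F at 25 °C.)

0.951 V

The Ag⁺/Ag couple has the higher reduction potential and acts as the cathode, so E°_cell = +0.80 − (-0.13) = 0.93 V.
Balancing electrons gives n = 2; the reaction quotient is Q = [Pb²⁺]/[Ag⁺]^2 = 0.200.
At 25 °C, E = E° − (0.0592/n) log Q = 0.93 − (0.0592/2)(-0.699) = 0.930 + 0.021 = 0.951 V.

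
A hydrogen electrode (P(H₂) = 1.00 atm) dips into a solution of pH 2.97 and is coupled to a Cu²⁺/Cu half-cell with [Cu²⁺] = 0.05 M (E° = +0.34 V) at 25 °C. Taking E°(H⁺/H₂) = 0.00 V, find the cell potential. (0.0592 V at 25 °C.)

0.48 V

The Cu²⁺/Cu couple is the cathode, so E°_cell = 0.34 V; n = 2.
[H⁺] = 10^(−2.97) = 0.0011 M, and Q = [H⁺]^2 / ([Cu²⁺]·P(H₂)) = 2.3 × 10^-5.
E = E° − (0.0592/2) log Q = 0.34 − (0.0592/2)(-4.639) = 0.477 V.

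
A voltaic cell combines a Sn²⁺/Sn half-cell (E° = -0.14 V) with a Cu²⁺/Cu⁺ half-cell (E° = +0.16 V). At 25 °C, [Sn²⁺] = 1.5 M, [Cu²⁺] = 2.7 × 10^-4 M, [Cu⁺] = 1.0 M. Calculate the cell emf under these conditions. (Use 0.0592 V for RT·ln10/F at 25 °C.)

The Cu²⁺/Cu⁺ couple has the higher reduction potential and acts as the cathode, so E°_cell = +0.16 − (-0.14) = 0.30 V.
Balancing electrons gives n = 2; the reaction quotient is Q = [Sn²⁺]·[Cu⁺]^2/[Cu²⁺]^2 = 2.06 × 10^7.
At 25 °C, E = E° − (0.0592/n) log Q = 0.30 − (0.0592/2)(7.313) = 0.300 − 0.216 = 0.084 V.

0.084 V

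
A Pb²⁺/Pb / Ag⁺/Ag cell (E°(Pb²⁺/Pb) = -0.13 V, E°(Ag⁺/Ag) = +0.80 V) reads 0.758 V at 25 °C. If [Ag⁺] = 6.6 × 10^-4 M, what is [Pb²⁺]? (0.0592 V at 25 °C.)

From the Nernst equation, log Q = n(E° − E)/0.0592 = 2(0.93 − 0.758)/0.0592 = 5.811, so Q = 6.47 × 10^5.
With Q = [Pb²⁺]/[Ag⁺]^2 and the known concentrations, [Pb²⁺] in the numerator gives [Pb²⁺] = 0.28 M.

0.28 M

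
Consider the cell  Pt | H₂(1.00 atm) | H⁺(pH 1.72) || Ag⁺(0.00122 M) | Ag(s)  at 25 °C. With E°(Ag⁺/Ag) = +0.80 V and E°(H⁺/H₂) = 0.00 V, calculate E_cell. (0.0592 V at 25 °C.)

The Ag⁺/Ag couple is the cathode, so E°_cell = 0.80 V; n = 2.
[H⁺] = 10^(−1.72) = 0.019 M, and Q = [H⁺]^2 / ([Ag⁺]^2·P(H₂)) = 244.
E = E° − (0.0592/2) log Q = 0.80 − (0.0592/2)(2.387) = 0.729 V.

0.73 V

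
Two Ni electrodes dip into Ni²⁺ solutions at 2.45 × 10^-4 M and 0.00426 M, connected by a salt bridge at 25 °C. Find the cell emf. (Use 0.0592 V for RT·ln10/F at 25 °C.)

0.037 V

Both half-cells are Ni²⁺/Ni, so E°_cell = 0. The concentrated side is the cathode; the cell reaction moves Ni²⁺ from high to low concentration with n = 2.
Q = [Ni²⁺]_dilute/[Ni²⁺]_conc = 2.45 × 10^-4/0.00426 = 0.0575.
E = 0 − (0.0592/2) log Q = −(0.0592/2)(-1.240) = 0.0367 V.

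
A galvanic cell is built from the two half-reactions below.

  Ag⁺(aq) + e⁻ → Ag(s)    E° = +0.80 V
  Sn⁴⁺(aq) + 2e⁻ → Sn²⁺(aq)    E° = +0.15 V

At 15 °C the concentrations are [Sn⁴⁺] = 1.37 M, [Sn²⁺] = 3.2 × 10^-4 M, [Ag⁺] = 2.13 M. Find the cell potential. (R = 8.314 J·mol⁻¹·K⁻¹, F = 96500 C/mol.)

0.565 V

The Ag⁺/Ag couple has the higher reduction potential and acts as the cathode, so E°_cell = +0.80 − (+0.15) = 0.65 V.
Balancing electrons gives n = 2; the reaction quotient is Q = [Sn⁴⁺]/([Sn²⁺]·[Ag⁺]^2) = 944.
E = E° − (RT/nF) ln Q = 0.65 − (8.314×288)/(2×96500) × (6.850) = 0.650 − 0.085 = 0.565 V.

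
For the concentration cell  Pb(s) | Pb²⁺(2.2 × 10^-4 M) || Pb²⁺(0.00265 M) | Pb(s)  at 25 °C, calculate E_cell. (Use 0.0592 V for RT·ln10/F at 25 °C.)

0.032 V

Both half-cells are Pb²⁺/Pb, so E°_cell = 0. The concentrated side is the cathode; the cell reaction moves Pb²⁺ from high to low concentration with n = 2.
Q = [Pb²⁺]_dilute/[Pb²⁺]_conc = 2.2 × 10^-4/0.00265 = 0.0830.
E = 0 − (0.0592/2) log Q = −(0.0592/2)(-1.081) = 0.0320 V.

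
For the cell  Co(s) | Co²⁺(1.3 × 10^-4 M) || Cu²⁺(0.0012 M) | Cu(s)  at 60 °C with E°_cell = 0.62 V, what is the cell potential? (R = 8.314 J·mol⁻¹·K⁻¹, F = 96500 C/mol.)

0.652 V

Balancing electrons gives n = 2; the reaction quotient is Q = [Co²⁺]/[Cu²⁺] = 0.108.
E = E° − (RT/nF) ln Q = 0.62 − (8.314×333)/(2×96500) × (-2.223) = 0.620 + 0.032 = 0.652 V.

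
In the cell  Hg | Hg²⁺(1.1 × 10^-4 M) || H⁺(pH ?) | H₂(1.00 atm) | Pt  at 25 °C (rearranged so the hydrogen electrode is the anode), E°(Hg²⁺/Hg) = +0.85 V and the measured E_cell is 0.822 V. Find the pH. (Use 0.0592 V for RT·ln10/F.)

pH = 1.51

E°_cell = 0.85 V and n = 2.
log Q = n(E° − E)/0.0592 = 2×(0.85 − 0.822)/0.0592 = 0.946.
With Q = [H⁺]^2 / ([Hg²⁺]·P(H₂)), solving for [H⁺] gives log[H⁺] = -1.506, so pH = 1.51.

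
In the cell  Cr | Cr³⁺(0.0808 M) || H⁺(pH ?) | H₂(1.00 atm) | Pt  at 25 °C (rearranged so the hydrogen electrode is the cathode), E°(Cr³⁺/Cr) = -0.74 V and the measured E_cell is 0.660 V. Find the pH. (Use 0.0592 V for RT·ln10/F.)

E°_cell = 0.74 V and n = 6.
log Q = n(E° − E)/0.0592 = 6×(0.74 − 0.660)/0.0592 = 8.108.
With Q = [Cr³⁺]^2·P(H₂)^3 / [H⁺]^6, solving for [H⁺] gives log[H⁺] = -1.716, so pH = 1.72.

pH = 1.72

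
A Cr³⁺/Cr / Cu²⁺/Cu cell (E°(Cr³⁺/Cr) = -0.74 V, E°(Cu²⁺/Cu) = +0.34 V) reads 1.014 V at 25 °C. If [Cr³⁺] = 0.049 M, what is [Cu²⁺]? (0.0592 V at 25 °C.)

7.9 × 10^-4 M

From the Nernst equation, log Q = n(E° − E)/0.0592 = 6(1.08 − 1.014)/0.0592 = 6.689, so Q = 4.89 × 10^6.
With Q = [Cr³⁺]^2/[Cu²⁺]^3 and the known concentrations, [Cu²⁺]^3 in the denominator gives [Cu²⁺] = 7.9 × 10^-4 M.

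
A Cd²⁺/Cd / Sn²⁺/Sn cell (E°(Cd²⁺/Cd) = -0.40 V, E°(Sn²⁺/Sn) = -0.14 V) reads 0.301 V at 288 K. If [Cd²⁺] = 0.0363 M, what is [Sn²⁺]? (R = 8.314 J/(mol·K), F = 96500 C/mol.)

0.99 M

From the Nernst equation, ln Q = nF(E° − E)/RT = 2×96500×(0.26 − 0.301)/(8.314×288) = -3.305, so Q = 0.0367.
With Q = [Cd²⁺]/[Sn²⁺] and the known concentrations, [Sn²⁺] in the denominator gives [Sn²⁺] = 0.99 M.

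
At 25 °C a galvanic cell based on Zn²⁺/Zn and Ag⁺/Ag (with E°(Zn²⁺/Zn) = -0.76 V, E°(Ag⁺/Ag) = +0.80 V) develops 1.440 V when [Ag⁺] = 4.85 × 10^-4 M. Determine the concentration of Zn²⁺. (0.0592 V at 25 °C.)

0.0027 M

From the Nernst equation, log Q = n(E° − E)/0.0592 = 2(1.56 − 1.440)/0.0592 = 4.054, so Q = 1.13 × 10^4.
With Q = [Zn²⁺]/[Ag⁺]^2 and the known concentrations, [Zn²⁺] in the numerator gives [Zn²⁺] = 0.0027 M.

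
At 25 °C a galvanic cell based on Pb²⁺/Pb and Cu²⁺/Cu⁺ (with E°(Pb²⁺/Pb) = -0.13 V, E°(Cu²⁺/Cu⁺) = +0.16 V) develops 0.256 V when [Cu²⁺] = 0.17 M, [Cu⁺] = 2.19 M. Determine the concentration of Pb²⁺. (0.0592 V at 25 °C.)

0.085 M

From the Nernst equation, log Q = n(E° − E)/0.0592 = 2(0.29 − 0.256)/0.0592 = 1.149, so Q = 14.1.
With Q = [Pb²⁺]·[Cu⁺]^2/[Cu²⁺]^2 and the known concentrations, [Pb²⁺] in the numerator gives [Pb²⁺] = 0.085 M.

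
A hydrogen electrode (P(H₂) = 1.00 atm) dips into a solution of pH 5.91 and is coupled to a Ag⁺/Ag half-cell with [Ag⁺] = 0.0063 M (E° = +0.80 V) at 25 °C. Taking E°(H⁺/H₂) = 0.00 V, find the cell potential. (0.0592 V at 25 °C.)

The Ag⁺/Ag couple is the cathode, so E°_cell = 0.80 V; n = 2.
[H⁺] = 10^(−5.91) = 1.2 × 10^-6 M, and Q = [H⁺]^2 / ([Ag⁺]^2·P(H₂)) = 3.81 × 10^-8.
E = E° − (0.0592/2) log Q = 0.80 − (0.0592/2)(-7.419) = 1.020 V.

1.02 V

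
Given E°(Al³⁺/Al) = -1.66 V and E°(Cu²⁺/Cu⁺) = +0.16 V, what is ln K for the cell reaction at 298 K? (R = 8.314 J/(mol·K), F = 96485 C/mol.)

ln K = 212.6

E°_cell = +0.16 − (-1.66) = 1.82 V, with n = 3 electrons transferred.
At equilibrium E = 0, so the Nernst equation gives ln K = nFE°/RT = (3)(96485)(1.82)/((8.314)(298)) = 212.63.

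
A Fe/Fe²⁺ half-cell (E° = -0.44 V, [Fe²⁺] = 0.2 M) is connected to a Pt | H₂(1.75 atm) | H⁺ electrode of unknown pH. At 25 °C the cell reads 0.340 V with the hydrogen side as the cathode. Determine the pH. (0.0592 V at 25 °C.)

E°_cell = 0.44 V and n = 2.
log Q = n(E° − E)/0.0592 = 2×(0.44 − 0.340)/0.0592 = 3.378.
With Q = [Fe²⁺]·P(H₂) / [H⁺]^2, solving for [H⁺] gives log[H⁺] = -1.917, so pH = 1.92.

pH = 1.92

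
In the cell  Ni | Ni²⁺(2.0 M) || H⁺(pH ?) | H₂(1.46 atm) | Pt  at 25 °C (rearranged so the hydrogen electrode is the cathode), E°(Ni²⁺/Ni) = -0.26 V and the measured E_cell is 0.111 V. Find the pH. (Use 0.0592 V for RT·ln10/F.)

E°_cell = 0.26 V and n = 2.
log Q = n(E° − E)/0.0592 = 2×(0.26 − 0.111)/0.0592 = 5.034.
With Q = [Ni²⁺]·P(H₂) / [H⁺]^2, solving for [H⁺] gives log[H⁺] = -2.284, so pH = 2.28.

pH = 2.28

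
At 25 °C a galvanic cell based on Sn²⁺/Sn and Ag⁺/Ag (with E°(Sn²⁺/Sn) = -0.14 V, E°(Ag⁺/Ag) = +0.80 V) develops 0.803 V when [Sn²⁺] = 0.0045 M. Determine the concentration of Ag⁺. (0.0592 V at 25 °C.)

From the Nernst equation, log Q = n(E° − E)/0.0592 = 2(0.94 − 0.803)/0.0592 = 4.628, so Q = 4.25 × 10^4.
With Q = [Sn²⁺]/[Ag⁺]^2 and the known concentrations, [Ag⁺]^2 in the denominator gives [Ag⁺] = 3.3 × 10^-4 M.

3.3 × 10^-4 M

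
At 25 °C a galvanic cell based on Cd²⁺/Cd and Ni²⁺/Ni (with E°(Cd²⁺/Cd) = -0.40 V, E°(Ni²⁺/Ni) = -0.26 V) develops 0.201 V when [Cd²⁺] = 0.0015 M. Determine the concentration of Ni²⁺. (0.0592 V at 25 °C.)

From the Nernst equation, log Q = n(E° − E)/0.0592 = 2(0.14 − 0.201)/0.0592 = -2.061, so Q = 0.00869.
With Q = [Cd²⁺]/[Ni²⁺] and the known concentrations, [Ni²⁺] in the denominator gives [Ni²⁺] = 0.17 M.

0.17 M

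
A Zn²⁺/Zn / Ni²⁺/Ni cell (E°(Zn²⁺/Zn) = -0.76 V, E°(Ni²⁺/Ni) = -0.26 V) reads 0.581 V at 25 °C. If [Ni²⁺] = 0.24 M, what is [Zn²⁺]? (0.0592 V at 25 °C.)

4.4 × 10^-4 M

From the Nernst equation, log Q = n(E° − E)/0.0592 = 2(0.50 − 0.581)/0.0592 = -2.736, so Q = 0.00183.
With Q = [Zn²⁺]/[Ni²⁺] and the known concentrations, [Zn²⁺] in the numerator gives [Zn²⁺] = 4.4 × 10^-4 M.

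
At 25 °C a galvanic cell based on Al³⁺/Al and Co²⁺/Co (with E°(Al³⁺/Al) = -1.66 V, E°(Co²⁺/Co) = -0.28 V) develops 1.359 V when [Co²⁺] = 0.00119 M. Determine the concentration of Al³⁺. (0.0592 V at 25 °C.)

4.8 × 10^-4 M

From the Nernst equation, log Q = n(E° − E)/0.0592 = 6(1.38 − 1.359)/0.0592 = 2.128, so Q = 134.
With Q = [Al³⁺]^2/[Co²⁺]^3 and the known concentrations, [Al³⁺]^2 in the numerator gives [Al³⁺] = 4.8 × 10^-4 M.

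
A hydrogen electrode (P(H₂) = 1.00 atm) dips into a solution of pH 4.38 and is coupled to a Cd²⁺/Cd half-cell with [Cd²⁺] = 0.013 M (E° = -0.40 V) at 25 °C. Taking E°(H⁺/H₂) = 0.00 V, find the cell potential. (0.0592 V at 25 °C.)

The hydrogen couple is the cathode, so E°_cell = 0.40 V; n = 2.
[H⁺] = 10^(−4.38) = 4.2 × 10^-5 M, and Q = [Cd²⁺]·P(H₂) / [H⁺]^2 = 7.48 × 10^6.
E = E° − (0.0592/2) log Q = 0.40 − (0.0592/2)(6.874) = 0.197 V.

0.20 V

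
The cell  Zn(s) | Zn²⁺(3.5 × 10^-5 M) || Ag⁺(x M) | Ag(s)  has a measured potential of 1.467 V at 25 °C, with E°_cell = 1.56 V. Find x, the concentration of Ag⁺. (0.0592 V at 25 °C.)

1.6 × 10^-4 M

From the Nernst equation, log Q = n(E° − E)/0.0592 = 2(1.56 − 1.467)/0.0592 = 3.142, so Q = 1390.
With Q = [Zn²⁺]/[Ag⁺]^2 and the known concentrations, [Ag⁺]^2 in the denominator gives [Ag⁺] = 1.6 × 10^-4 M.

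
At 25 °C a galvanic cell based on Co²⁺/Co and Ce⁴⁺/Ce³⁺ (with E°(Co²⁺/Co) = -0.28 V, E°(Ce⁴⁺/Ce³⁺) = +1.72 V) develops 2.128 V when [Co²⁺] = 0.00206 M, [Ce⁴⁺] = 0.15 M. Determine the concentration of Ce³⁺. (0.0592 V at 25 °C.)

0.023 M

From the Nernst equation, log Q = n(E° − E)/0.0592 = 2(2.00 − 2.128)/0.0592 = -4.324, so Q = 4.74 × 10^-5.
With Q = [Co²⁺]·[Ce³⁺]^2/[Ce⁴⁺]^2 and the known concentrations, [Ce³⁺]^2 in the numerator gives [Ce³⁺] = 0.023 M.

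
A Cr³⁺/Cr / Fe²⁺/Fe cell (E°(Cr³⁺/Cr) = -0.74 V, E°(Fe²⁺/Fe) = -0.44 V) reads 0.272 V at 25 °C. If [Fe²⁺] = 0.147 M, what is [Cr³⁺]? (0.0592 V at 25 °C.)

From the Nernst equation, log Q = n(E° − E)/0.0592 = 6(0.30 − 0.272)/0.0592 = 2.838, so Q = 688.
With Q = [Cr³⁺]^2/[Fe²⁺]^3 and the known concentrations, [Cr³⁺]^2 in the numerator gives [Cr³⁺] = 1.5 M.

1.5 M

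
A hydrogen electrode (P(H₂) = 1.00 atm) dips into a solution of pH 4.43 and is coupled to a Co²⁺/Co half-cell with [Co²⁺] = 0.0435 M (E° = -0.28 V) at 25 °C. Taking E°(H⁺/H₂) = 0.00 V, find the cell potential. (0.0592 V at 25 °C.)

0.058 V

The hydrogen couple is the cathode, so E°_cell = 0.28 V; n = 2.
[H⁺] = 10^(−4.43) = 3.7 × 10^-5 M, and Q = [Co²⁺]·P(H₂) / [H⁺]^2 = 3.15 × 10^7.
E = E° − (0.0592/2) log Q = 0.28 − (0.0592/2)(7.498) = 0.058 V.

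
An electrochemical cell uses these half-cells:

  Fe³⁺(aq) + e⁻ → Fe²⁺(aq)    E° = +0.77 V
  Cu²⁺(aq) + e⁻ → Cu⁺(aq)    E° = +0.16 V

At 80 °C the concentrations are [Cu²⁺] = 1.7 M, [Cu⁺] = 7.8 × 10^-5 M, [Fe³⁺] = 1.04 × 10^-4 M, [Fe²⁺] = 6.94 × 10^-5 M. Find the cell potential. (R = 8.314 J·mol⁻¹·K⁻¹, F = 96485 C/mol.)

The Fe³⁺/Fe²⁺ couple has the higher reduction potential and acts as the cathode, so E°_cell = +0.77 − (+0.16) = 0.61 V.
Balancing electrons gives n = 1; the reaction quotient is Q = [Cu²⁺]·[Fe²⁺]/([Cu⁺]·[Fe³⁺]) = 1.45 × 10^4.
E = E° − (RT/nF) ln Q = 0.61 − (8.314×353)/(1×96485) × (9.585) = 0.610 − 0.292 = 0.318 V.

0.318 V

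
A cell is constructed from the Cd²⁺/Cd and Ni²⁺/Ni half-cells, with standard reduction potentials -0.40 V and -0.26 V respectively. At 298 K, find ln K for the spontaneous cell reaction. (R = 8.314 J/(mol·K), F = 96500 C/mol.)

E°_cell = -0.26 − (-0.40) = 0.14 V, with n = 2 electrons transferred.
At equilibrium E = 0, so the Nernst equation gives ln K = nFE°/RT = (2)(96500)(0.14)/((8.314)(298)) = 10.91.

ln K = 10.9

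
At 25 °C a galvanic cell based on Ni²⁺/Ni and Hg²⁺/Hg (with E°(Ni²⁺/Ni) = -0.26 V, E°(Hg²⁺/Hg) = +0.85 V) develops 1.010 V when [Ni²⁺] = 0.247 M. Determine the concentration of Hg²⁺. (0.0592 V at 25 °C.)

1 × 10^-4 M

From the Nernst equation, log Q = n(E° − E)/0.0592 = 2(1.11 − 1.010)/0.0592 = 3.378, so Q = 2390.
With Q = [Ni²⁺]/[Hg²⁺] and the known concentrations, [Hg²⁺] in the denominator gives [Hg²⁺] = 1 × 10^-4 M.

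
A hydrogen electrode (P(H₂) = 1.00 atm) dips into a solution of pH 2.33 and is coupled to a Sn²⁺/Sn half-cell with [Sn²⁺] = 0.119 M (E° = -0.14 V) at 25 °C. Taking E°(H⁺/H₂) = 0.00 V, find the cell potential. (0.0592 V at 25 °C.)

0.029 V

The hydrogen couple is the cathode, so E°_cell = 0.14 V; n = 2.
[H⁺] = 10^(−2.33) = 0.0047 M, and Q = [Sn²⁺]·P(H₂) / [H⁺]^2 = 5440.
E = E° − (0.0592/2) log Q = 0.14 − (0.0592/2)(3.736) = 0.029 V.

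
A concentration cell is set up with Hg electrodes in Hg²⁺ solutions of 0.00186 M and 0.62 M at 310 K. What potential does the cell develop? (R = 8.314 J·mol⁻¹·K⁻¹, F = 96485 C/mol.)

0.078 V

Both half-cells are Hg²⁺/Hg, so E°_cell = 0. The concentrated side is the cathode; the cell reaction moves Hg²⁺ from high to low concentration with n = 2.
Q = [Hg²⁺]_dilute/[Hg²⁺]_conc = 0.00186/0.62 = 0.00300.
E = 0 − (RT/nF) ln Q = −((8.314×310)/(2×96485))(-5.809) = 0.0776 V.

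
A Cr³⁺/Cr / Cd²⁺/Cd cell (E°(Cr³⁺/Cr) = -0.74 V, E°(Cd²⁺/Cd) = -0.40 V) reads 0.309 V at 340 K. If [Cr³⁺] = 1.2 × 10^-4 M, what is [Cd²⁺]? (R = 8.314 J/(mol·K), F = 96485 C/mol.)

From the Nernst equation, ln Q = nF(E° − E)/RT = 6×96485×(0.34 − 0.309)/(8.314×340) = 6.349, so Q = 572.
With Q = [Cr³⁺]^2/[Cd²⁺]^3 and the known concentrations, [Cd²⁺]^3 in the denominator gives [Cd²⁺] = 2.9 × 10^-4 M.

2.9 × 10^-4 M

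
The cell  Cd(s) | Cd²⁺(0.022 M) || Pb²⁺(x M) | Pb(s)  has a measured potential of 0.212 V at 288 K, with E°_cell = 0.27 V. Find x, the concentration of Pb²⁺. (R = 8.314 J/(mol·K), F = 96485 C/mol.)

2.1 × 10^-4 M

From the Nernst equation, ln Q = nF(E° − E)/RT = 2×96485×(0.27 − 0.212)/(8.314×288) = 4.674, so Q = 107.
With Q = [Cd²⁺]/[Pb²⁺] and the known concentrations, [Pb²⁺] in the denominator gives [Pb²⁺] = 2.1 × 10^-4 M.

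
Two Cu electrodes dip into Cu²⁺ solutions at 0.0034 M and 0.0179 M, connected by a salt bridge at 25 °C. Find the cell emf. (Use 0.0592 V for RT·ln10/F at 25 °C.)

0.021 V

Both half-cells are Cu²⁺/Cu, so E°_cell = 0. The concentrated side is the cathode; the cell reaction moves Cu²⁺ from high to low concentration with n = 2.
Q = [Cu²⁺]_dilute/[Cu²⁺]_conc = 0.0034/0.0179 = 0.190.
E = 0 − (0.0592/2) log Q = −(0.0592/2)(-0.721) = 0.0213 V.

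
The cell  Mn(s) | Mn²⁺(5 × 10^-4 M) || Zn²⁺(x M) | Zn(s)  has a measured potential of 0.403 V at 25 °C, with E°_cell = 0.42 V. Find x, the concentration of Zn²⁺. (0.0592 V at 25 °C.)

1.3 × 10^-4 M

From the Nernst equation, log Q = n(E° − E)/0.0592 = 2(0.42 − 0.403)/0.0592 = 0.574, so Q = 3.75.
With Q = [Mn²⁺]/[Zn²⁺] and the known concentrations, [Zn²⁺] in the denominator gives [Zn²⁺] = 1.3 × 10^-4 M.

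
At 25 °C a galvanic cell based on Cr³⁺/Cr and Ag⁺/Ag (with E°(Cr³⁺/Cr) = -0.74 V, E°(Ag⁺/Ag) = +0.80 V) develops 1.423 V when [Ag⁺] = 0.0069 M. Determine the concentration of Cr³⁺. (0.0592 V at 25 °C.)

0.28 M

From the Nernst equation, log Q = n(E° − E)/0.0592 = 3(1.54 − 1.423)/0.0592 = 5.929, so Q = 8.49 × 10^5.
With Q = [Cr³⁺]/[Ag⁺]^3 and the known concentrations, [Cr³⁺] in the numerator gives [Cr³⁺] = 0.28 M.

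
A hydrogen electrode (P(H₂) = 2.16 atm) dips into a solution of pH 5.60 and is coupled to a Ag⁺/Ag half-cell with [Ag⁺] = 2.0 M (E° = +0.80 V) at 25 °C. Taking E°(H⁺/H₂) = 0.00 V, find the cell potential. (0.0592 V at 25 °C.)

The Ag⁺/Ag couple is the cathode, so E°_cell = 0.80 V; n = 2.
[H⁺] = 10^(−5.60) = 2.5 × 10^-6 M, and Q = [H⁺]^2 / ([Ag⁺]^2·P(H₂)) = 7.3 × 10^-13.
E = E° − (0.0592/2) log Q = 0.80 − (0.0592/2)(-12.137) = 1.159 V.

1.16 V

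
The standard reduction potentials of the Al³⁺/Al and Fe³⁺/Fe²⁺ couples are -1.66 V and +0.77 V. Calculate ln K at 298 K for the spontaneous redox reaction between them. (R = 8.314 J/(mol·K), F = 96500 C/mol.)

ln K = 283.9

E°_cell = +0.77 − (-1.66) = 2.43 V, with n = 3 electrons transferred.
At equilibrium E = 0, so the Nernst equation gives ln K = nFE°/RT = (3)(96500)(2.43)/((8.314)(298)) = 283.94.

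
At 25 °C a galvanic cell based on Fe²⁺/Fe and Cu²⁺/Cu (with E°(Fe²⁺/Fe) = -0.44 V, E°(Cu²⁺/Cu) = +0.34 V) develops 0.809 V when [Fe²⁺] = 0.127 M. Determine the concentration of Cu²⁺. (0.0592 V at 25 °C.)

1.2 M

From the Nernst equation, log Q = n(E° − E)/0.0592 = 2(0.78 − 0.809)/0.0592 = -0.980, so Q = 0.105.
With Q = [Fe²⁺]/[Cu²⁺] and the known concentrations, [Cu²⁺] in the denominator gives [Cu²⁺] = 1.2 M.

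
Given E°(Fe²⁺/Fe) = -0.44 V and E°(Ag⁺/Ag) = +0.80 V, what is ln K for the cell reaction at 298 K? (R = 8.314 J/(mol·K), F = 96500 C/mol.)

E°_cell = +0.80 − (-0.44) = 1.24 V, with n = 2 electrons transferred.
At equilibrium E = 0, so the Nernst equation gives ln K = nFE°/RT = (2)(96500)(1.24)/((8.314)(298)) = 96.59.

ln K = 96.6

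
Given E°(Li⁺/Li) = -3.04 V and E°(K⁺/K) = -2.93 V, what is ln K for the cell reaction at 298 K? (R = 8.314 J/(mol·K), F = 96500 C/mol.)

E°_cell = -2.93 − (-3.04) = 0.11 V, with n = 1 electron transferred.
At equilibrium E = 0, so the Nernst equation gives ln K = nFE°/RT = (1)(96500)(0.11)/((8.314)(298)) = 4.28.

ln K = 4.3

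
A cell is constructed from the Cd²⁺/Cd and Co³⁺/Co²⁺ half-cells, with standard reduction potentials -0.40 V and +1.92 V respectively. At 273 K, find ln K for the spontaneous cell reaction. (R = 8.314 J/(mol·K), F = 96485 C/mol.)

ln K = 197.2

E°_cell = +1.92 − (-0.40) = 2.32 V, with n = 2 electrons transferred.
At equilibrium E = 0, so the Nernst equation gives ln K = nFE°/RT = (2)(96485)(2.32)/((8.314)(273)) = 197.24.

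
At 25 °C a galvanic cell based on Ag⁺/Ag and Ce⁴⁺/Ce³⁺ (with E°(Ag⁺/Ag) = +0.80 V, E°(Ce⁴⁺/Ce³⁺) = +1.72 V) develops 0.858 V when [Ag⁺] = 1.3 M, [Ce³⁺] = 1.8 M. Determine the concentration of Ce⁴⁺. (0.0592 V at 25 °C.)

From the Nernst equation, log Q = n(E° − E)/0.0592 = 1(0.92 − 0.858)/0.0592 = 1.047, so Q = 11.2.
With Q = [Ag⁺]·[Ce³⁺]/[Ce⁴⁺] and the known concentrations, [Ce⁴⁺] in the denominator gives [Ce⁴⁺] = 0.21 M.

0.21 M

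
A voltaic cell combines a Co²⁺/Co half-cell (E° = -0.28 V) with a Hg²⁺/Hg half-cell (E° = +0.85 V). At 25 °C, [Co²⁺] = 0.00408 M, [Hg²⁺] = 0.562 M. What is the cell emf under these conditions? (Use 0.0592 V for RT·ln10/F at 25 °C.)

1.19 V

The Hg²⁺/Hg couple has the higher reduction potential and acts as the cathode, so E°_cell = +0.85 − (-0.28) = 1.13 V.
Balancing electrons gives n = 2; the reaction quotient is Q = [Co²⁺]/[Hg²⁺] = 0.00726.
At 25 °C, E = E° − (0.0592/n) log Q = 1.13 − (0.0592/2)(-2.139) = 1.130 + 0.063 = 1.193 V.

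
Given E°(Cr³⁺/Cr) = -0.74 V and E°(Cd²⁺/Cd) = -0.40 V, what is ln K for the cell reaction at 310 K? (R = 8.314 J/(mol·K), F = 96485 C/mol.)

E°_cell = -0.40 − (-0.74) = 0.34 V, with n = 6 electrons transferred.
At equilibrium E = 0, so the Nernst equation gives ln K = nFE°/RT = (6)(96485)(0.34)/((8.314)(310)) = 76.37.

ln K = 76.4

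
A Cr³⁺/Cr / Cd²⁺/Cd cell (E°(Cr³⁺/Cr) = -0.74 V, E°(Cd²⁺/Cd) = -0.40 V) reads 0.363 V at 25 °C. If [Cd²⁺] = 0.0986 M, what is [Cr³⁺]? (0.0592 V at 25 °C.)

0.0021 M

From the Nernst equation, log Q = n(E° − E)/0.0592 = 6(0.34 − 0.363)/0.0592 = -2.331, so Q = 0.00467.
With Q = [Cr³⁺]^2/[Cd²⁺]^3 and the known concentrations, [Cr³⁺]^2 in the numerator gives [Cr³⁺] = 0.0021 M.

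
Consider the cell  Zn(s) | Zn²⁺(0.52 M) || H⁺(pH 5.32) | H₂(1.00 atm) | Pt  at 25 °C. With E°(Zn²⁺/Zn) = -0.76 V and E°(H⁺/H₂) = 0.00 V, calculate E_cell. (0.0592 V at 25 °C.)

0.45 V

The hydrogen couple is the cathode, so E°_cell = 0.76 V; n = 2.
[H⁺] = 10^(−5.32) = 4.8 × 10^-6 M, and Q = [Zn²⁺]·P(H₂) / [H⁺]^2 = 2.27 × 10^10.
E = E° − (0.0592/2) log Q = 0.76 − (0.0592/2)(10.356) = 0.453 V.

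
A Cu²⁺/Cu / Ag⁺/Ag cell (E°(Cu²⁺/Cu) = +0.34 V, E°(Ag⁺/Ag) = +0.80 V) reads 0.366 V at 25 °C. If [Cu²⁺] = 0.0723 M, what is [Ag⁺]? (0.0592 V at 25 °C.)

0.0069 M

From the Nernst equation, log Q = n(E° − E)/0.0592 = 2(0.46 − 0.366)/0.0592 = 3.176, so Q = 1500.
With Q = [Cu²⁺]/[Ag⁺]^2 and the known concentrations, [Ag⁺]^2 in the denominator gives [Ag⁺] = 0.0069 M.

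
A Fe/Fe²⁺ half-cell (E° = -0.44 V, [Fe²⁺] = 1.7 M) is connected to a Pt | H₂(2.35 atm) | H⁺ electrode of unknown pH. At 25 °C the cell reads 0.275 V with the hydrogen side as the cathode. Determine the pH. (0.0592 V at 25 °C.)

E°_cell = 0.44 V and n = 2.
log Q = n(E° − E)/0.0592 = 2×(0.44 − 0.275)/0.0592 = 5.574.
With Q = [Fe²⁺]·P(H₂) / [H⁺]^2, solving for [H⁺] gives log[H⁺] = -2.486, so pH = 2.49.

pH = 2.49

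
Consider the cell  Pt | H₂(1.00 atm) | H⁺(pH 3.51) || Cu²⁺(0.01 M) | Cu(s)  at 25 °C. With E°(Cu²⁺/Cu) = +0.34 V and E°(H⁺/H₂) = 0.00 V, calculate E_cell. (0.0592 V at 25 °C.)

The Cu²⁺/Cu couple is the cathode, so E°_cell = 0.34 V; n = 2.
[H⁺] = 10^(−3.51) = 3.1 × 10^-4 M, and Q = [H⁺]^2 / ([Cu²⁺]·P(H₂)) = 9.55 × 10^-6.
E = E° − (0.0592/2) log Q = 0.34 − (0.0592/2)(-5.020) = 0.489 V.

0.49 V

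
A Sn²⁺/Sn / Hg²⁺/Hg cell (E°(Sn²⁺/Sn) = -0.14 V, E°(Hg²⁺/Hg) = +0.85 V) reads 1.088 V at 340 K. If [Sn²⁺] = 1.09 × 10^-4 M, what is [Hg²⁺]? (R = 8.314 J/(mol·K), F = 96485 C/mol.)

0.088 M

From the Nernst equation, ln Q = nF(E° − E)/RT = 2×96485×(0.99 − 1.088)/(8.314×340) = -6.690, so Q = 0.00124.
With Q = [Sn²⁺]/[Hg²⁺] and the known concentrations, [Hg²⁺] in the denominator gives [Hg²⁺] = 0.088 M.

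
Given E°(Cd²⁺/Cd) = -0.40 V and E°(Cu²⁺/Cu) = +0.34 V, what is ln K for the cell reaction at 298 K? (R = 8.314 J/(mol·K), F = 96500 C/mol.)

ln K = 57.6

E°_cell = +0.34 − (-0.40) = 0.74 V, with n = 2 electrons transferred.
At equilibrium E = 0, so the Nernst equation gives ln K = nFE°/RT = (2)(96500)(0.74)/((8.314)(298)) = 57.65.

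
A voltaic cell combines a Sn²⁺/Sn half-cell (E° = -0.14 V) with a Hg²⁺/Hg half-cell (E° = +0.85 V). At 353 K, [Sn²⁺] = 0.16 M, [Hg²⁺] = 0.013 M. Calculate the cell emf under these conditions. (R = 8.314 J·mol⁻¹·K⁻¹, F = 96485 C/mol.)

0.952 V

The Hg²⁺/Hg couple has the higher reduction potential and acts as the cathode, so E°_cell = +0.85 − (-0.14) = 0.99 V.
Balancing electrons gives n = 2; the reaction quotient is Q = [Sn²⁺]/[Hg²⁺] = 12.3.
E = E° − (RT/nF) ln Q = 0.99 − (8.314×353)/(2×96485) × (2.510) = 0.990 − 0.038 = 0.952 V.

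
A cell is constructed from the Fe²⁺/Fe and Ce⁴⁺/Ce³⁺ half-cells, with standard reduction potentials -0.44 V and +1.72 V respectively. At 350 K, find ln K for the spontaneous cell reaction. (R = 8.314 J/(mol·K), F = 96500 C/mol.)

ln K = 143.3

E°_cell = +1.72 − (-0.44) = 2.16 V, with n = 2 electrons transferred.
At equilibrium E = 0, so the Nernst equation gives ln K = nFE°/RT = (2)(96500)(2.16)/((8.314)(350)) = 143.26.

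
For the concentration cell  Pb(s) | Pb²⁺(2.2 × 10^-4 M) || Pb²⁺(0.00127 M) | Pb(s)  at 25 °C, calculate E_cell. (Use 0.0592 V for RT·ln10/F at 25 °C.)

0.023 V

Both half-cells are Pb²⁺/Pb, so E°_cell = 0. The concentrated side is the cathode; the cell reaction moves Pb²⁺ from high to low concentration with n = 2.
Q = [Pb²⁺]_dilute/[Pb²⁺]_conc = 2.2 × 10^-4/0.00127 = 0.173.
E = 0 − (0.0592/2) log Q = −(0.0592/2)(-0.761) = 0.0225 V.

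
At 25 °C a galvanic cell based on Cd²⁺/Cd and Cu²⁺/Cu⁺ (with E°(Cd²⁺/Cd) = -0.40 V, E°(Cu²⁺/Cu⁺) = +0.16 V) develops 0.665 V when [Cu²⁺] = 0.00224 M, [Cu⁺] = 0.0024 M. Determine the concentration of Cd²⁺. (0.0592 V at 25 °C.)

2.5 × 10^-4 M

From the Nernst equation, log Q = n(E° − E)/0.0592 = 2(0.56 − 0.665)/0.0592 = -3.547, so Q = 2.84 × 10^-4.
With Q = [Cd²⁺]·[Cu⁺]^2/[Cu²⁺]^2 and the known concentrations, [Cd²⁺] in the numerator gives [Cd²⁺] = 2.5 × 10^-4 M.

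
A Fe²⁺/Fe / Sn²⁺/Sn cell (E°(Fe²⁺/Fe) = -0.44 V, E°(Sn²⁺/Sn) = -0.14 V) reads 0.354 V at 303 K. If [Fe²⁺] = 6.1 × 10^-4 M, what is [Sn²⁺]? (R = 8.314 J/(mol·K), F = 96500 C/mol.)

From the Nernst equation, ln Q = nF(E° − E)/RT = 2×96500×(0.30 − 0.354)/(8.314×303) = -4.137, so Q = 0.0160.
With Q = [Fe²⁺]/[Sn²⁺] and the known concentrations, [Sn²⁺] in the denominator gives [Sn²⁺] = 0.038 M.

0.038 M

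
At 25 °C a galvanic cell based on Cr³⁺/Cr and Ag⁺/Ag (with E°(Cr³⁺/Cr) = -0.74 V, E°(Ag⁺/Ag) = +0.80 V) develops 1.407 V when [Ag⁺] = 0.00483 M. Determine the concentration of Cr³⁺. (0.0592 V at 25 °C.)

0.62 M

From the Nernst equation, log Q = n(E° − E)/0.0592 = 3(1.54 − 1.407)/0.0592 = 6.740, so Q = 5.49 × 10^6.
With Q = [Cr³⁺]/[Ag⁺]^3 and the known concentrations, [Cr³⁺] in the numerator gives [Cr³⁺] = 0.62 M.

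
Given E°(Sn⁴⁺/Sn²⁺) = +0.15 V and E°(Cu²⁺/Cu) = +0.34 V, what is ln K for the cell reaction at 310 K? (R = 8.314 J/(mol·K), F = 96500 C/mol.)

E°_cell = +0.34 − (+0.15) = 0.19 V, with n = 2 electrons transferred.
At equilibrium E = 0, so the Nernst equation gives ln K = nFE°/RT = (2)(96500)(0.19)/((8.314)(310)) = 14.23.

ln K = 14.2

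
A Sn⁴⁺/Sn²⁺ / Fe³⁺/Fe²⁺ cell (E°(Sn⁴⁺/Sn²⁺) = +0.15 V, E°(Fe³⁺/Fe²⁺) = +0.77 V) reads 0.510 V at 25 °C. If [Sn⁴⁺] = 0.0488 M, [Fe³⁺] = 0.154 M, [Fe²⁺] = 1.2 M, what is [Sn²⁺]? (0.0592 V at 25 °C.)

From the Nernst equation, log Q = n(E° − E)/0.0592 = 2(0.62 − 0.510)/0.0592 = 3.716, so Q = 5200.
With Q = [Sn⁴⁺]·[Fe²⁺]^2/([Sn²⁺]·[Fe³⁺]^2) and the known concentrations, [Sn²⁺] in the denominator gives [Sn²⁺] = 5.7 × 10^-4 M.

5.7 × 10^-4 M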